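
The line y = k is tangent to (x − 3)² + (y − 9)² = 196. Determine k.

The line touches the circle iff its distance from (3, 9) is 14:
|0·3 + 1·9 − k| / √1 = 14
|k − (9)| = 14, so k = 23 or k = −5.

k = −5 or k = 23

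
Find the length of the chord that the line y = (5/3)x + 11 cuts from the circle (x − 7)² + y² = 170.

2√34

From the line, y = (33 + 5x)/3. Substituting:
34x² + 204x = 0  ⟹  x² + 6x = 0
x = 0 or x = −6, giving (0, 11) and (−6, 1).
Chord length = distance between (0, 11) and (−6, 1) = √136 = 2√34.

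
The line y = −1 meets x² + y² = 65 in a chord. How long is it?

The distance from (0, 0) to the line is 1, and r² = 65.
Chord = 2√(r² − d²) = 2·√(64) = 16.

16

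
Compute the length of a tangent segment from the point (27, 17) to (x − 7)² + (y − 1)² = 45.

Centre (7, 1), r² = 45. |PO|² = (20)² + (16)² = 656.
By the tangent–radius right angle, tangent length = √(|PO|² − r²) = √611.

√611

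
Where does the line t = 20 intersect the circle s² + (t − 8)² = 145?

(−1, 20) and (1, 20)

Substitute t = 20:
s² − 1 = 0
s = 1 or s = −1, giving (1, 20) and (−1, 20).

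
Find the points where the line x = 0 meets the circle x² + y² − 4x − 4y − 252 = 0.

(0, −14) and (0, 18)

The line gives x = 0. Substituting into the circle:
y² − 4y − 252 = 0
y = 18 or y = −14, giving (0, 18) and (0, −14).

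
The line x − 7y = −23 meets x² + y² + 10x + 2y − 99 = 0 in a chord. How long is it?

Centre (−5, −1), r² = 125. Perpendicular distance d from centre to line = |25| / √50 = 25/√50.
Half the chord is √(r² − d²) = √(225/2), so the full chord is 15√2.

15√2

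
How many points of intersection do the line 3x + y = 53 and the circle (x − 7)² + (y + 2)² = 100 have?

Substituting the line into the circle gives 10x² − 344x + 2974 = 0.
Discriminant = (−344)² − 4·10·(2974) = −624 < 0.
No real roots: the line does not meet the circle.

0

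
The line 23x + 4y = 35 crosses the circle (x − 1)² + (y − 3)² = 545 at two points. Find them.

(−3, 26) and (5, −20)

From the line, y = (35 − 23x)/4. Substituting:
545x² − 1090x − 8175 = 0  ⟹  x² − 2x − 15 = 0
x = 5 or x = −3, giving (5, −20) and (−3, 26).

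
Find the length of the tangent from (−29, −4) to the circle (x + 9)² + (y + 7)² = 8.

√401

With centre O = (−9, −7), |OP|² = 409 and r² = 8.
Power of the point: PT² = |PO|² − r² = 401, so PT = √401.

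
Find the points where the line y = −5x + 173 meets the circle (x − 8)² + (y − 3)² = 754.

(31, 18) and (35, −2)

Express y = −5x + 173 and substitute into the circle:
26x² − 1716x + 28210 = 0  ⟹  x² − 66x + 1085 = 0
x = 35 or x = 31, giving (35, −2) and (31, 18).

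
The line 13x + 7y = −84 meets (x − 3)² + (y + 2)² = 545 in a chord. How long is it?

3√218

Express y = (−84 − 13x)/7 and substitute into the circle:
218x² + 1526x − 21364 = 0  ⟹  x² + 7x − 98 = 0
x = 7 or x = −14, giving (7, −25) and (−14, 14).
Chord length = distance between (7, −25) and (−14, 14) = √1962 = 3√218.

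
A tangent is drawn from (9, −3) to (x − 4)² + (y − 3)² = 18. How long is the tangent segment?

√43

With centre O = (4, 3), |OP|² = 61 and r² = 18.
Power of the point: PT² = |PO|² − r² = 43, so PT = √43.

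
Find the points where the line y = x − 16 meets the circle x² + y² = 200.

(2, −14) and (14, −2)

From the line, y = x − 16. Substituting:
2x² − 32x + 56 = 0  ⟹  x² − 16x + 28 = 0
x = 14 or x = 2, giving (14, −2) and (2, −14).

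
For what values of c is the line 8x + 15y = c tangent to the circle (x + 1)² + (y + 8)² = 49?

c = −247 or c = −9

For a tangent, require d(centre, line) = r = 7.
|8·(−1) + 15·(−8) − c| / √289 = 7
|c − (−128)| = 7·17, so c = −9 or c = −247.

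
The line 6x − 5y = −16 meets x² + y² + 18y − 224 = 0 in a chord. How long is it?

The distance from (0, −9) to the line is 61/√61, and r² = 305.
Chord = 2√(r² − d²) = 2·√(244) = 4√61.

4√61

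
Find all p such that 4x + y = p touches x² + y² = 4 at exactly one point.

Tangency holds when the distance from the centre (0, 0) to the line equals the radius 2:
|4·0 + 1·0 − p| / √17 = 2
|p| = 2√17.

p = ±2√17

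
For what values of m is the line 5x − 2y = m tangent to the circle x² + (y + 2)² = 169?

m = 4 ± 13√29

The line touches the circle iff its distance from (0, −2) is 13:
|5·0 − 2·(−2) − m| / √29 = 13
|m − (4)| = 13√29.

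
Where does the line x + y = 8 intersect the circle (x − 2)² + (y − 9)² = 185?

(−9, 17) and (10, −2)

Substitute y = −x + 8:
2x² − 2x − 180 = 0  ⟹  x² − x − 90 = 0
x = 10 or x = −9, giving (10, −2) and (−9, 17).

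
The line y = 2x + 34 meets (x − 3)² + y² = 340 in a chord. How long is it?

4√5

Substitute y = 2x + 34:
5x² + 130x + 825 = 0  ⟹  x² + 26x + 165 = 0
x = −11 or x = −15, giving (−11, 12) and (−15, 4).
|(−11, 12) − (−15, 4)| = √((4)² + (8)²) = 4√5.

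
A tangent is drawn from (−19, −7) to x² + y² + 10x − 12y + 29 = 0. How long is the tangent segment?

3√37

With centre O = (−5, 6), |OP|² = 365 and r² = 32.
The tangent meets the radius at right angles, so tangent² = |PO|² − r² = 365 − 32 = 333.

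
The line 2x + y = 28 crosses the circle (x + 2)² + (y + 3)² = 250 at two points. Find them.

From the line, y = −2x + 28. Substituting:
5x² − 120x + 715 = 0  ⟹  x² − 24x + 143 = 0
x = 13 or x = 11, giving (13, 2) and (11, 6).

(11, 6) and (13, 2)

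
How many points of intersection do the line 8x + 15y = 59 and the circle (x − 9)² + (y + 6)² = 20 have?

0

d² = (8·9 + 15·(−6) − (59))²/289 = 5929/289; r² = 20.
Since d² > r², the line lies outside the circle.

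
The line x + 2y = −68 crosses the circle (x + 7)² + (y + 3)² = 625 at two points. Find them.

Express y = (−68 − x)/2 and substitute into the circle:
5x² + 180x + 1540 = 0  ⟹  x² + 36x + 308 = 0
x = −14 or x = −22, giving (−14, −27) and (−22, −23).

(−22, −23) and (−14, −27)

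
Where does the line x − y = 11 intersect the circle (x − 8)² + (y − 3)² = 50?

Substitute y = x − 11:
2x² − 44x + 210 = 0  ⟹  x² − 22x + 105 = 0
x = 15 or x = 7, giving (15, 4) and (7, −4).

(7, −4) and (15, 4)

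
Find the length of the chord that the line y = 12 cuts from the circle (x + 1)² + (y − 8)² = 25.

6

Substitute y = 12:
x² + 2x − 8 = 0
x = 2 or x = −4, giving (2, 12) and (−4, 12).
|(2, 12) − (−4, 12)| = √((6)² + (0)²) = 6.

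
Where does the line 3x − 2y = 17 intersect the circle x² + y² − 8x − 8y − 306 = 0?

(−3, −13) and (17, 17)

From the line, y = (−17 + 3x)/2. Substituting:
13x² − 182x − 663 = 0  ⟹  x² − 14x − 51 = 0
x = 17 or x = −3, giving (17, 17) and (−3, −13).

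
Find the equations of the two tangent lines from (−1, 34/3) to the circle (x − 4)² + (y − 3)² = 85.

Write the tangent as mx − y + (34/3 − m·(−1)) = 0 and set its distance from the centre to √85:
[m·(5) − (−25/3)]² = 85(m² + 1)
54m² − 75m + 14 = 0, so m = 7/6 or m = 2/9.
Through (−1, 34/3) these give 7x − 6y = −75 and 2x − 9y = −104.

7x − 6y = −75 and 2x − 9y = −104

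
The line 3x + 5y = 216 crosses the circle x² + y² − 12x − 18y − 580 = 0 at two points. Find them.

Substitute y = (216 − 3x)/5:
34x² − 1326x + 12716 = 0  ⟹  x² − 39x + 374 = 0
x = 22 or x = 17, giving (22, 30) and (17, 33).

(17, 33) and (22, 30)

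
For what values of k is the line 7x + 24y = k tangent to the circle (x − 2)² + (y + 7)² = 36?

k = −304 or k = −4

Tangency holds when the distance from the centre (2, −7) to the line equals the radius 6:
|7·2 + 24·(−7) − k| / √625 = 6
|k − (−154)| = 6·25, so k = −4 or k = −304.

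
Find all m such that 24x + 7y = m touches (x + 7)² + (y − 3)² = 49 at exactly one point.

Tangency holds when the distance from the centre (−7, 3) to the line equals the radius 7:
|24·(−7) + 7·3 − m| / √625 = 7
|m − (−147)| = 7·25, so m = 28 or m = −322.

m = −322 or m = 28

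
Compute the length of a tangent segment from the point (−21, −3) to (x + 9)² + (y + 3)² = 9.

3√15

The centre is (−9, −3) and r = 3. The square of the distance from P to the centre is 144 + 0 = 144.
The tangent meets the radius at right angles, so tangent² = |PO|² − r² = 144 − 9 = 135.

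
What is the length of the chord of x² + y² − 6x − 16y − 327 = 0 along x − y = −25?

The distance from (3, 8) to the line is 20/√2, and r² = 400.
Half the chord is √(r² − d²) = √(200), so the full chord is 20√2.

20√2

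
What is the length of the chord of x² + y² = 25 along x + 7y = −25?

5√2

From the line, y = (−25 − x)/7. Substituting:
50x² + 50x − 600 = 0  ⟹  x² + x − 12 = 0
x = 3 or x = −4, giving (3, −4) and (−4, −3).
|(3, −4) − (−4, −3)| = √((7)² + (−1)²) = 5√2.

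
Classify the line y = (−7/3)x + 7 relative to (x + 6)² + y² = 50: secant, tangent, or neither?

Centre (−6, 0), r² = 50. Distance² from centre to line = (−63)²/58 = 3969/58.
Since d² > r², the line lies outside the circle.

neither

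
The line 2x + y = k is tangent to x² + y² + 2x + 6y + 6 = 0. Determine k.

Tangency holds when the distance from the centre (−1, −3) to the line equals the radius 2:
|2·(−1) + 1·(−3) − k| / √5 = 2
|k − (−5)| = 2√5.

k = −5 ± 2√5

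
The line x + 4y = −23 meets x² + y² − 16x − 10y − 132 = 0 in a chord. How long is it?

Substitute y = (−23 − x)/4:
17x² − 170x − 663 = 0  ⟹  x² − 10x − 39 = 0
x = 13 or x = −3, giving (13, −9) and (−3, −5).
|(13, −9) − (−3, −5)| = √((16)² + (−4)²) = 4√17.

4√17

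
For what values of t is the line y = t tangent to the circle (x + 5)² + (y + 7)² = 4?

For a tangent, require d(centre, line) = r = 2.
|0·(−5) + 1·(−7) − t| / √1 = 2
|t − (−7)| = 2, so t = −5 or t = −9.

t = −9 or t = −5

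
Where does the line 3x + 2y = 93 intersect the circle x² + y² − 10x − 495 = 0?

(19, 18) and (27, 6)

From the line, y = (93 − 3x)/2. Substituting:
13x² − 598x + 6669 = 0  ⟹  x² − 46x + 513 = 0
x = 27 or x = 19, giving (27, 6) and (19, 18).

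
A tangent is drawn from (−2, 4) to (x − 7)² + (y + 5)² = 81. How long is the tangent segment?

With centre O = (7, −5), |OP|² = 162 and r² = 81.
By the tangent–radius right angle, tangent length = √(|PO|² − r²) = √81 = 9.

9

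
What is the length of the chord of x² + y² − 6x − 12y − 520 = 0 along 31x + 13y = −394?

√1130

Substitute y = (−394 − 31x)/13:
1130x² + 28250x + 128820 = 0  ⟹  x² + 25x + 114 = 0
x = −6 or x = −19, giving (−6, −16) and (−19, 15).
Chord length = distance between (−6, −16) and (−19, 15) = √1130 = √1130.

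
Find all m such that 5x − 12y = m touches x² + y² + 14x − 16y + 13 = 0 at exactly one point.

The line touches the circle iff its distance from (−7, 8) is 10:
|5·(−7) − 12·8 − m| / √169 = 10
|m − (−131)| = 10·13, so m = −1 or m = −261.

m = −261 or m = −1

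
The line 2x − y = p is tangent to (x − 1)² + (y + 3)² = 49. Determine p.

p = 5 ± 7√5

For a tangent, require d(centre, line) = r = 7.
|2·1 − 1·(−3) − p| / √5 = 7
|p − (5)| = 7√5.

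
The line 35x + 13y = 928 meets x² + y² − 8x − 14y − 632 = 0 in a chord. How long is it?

Centre (4, 7), r² = 697. Perpendicular distance d from centre to line = |−697| / √1394 = 697/√1394.
Chord = 2√(r² − d²) = 2·√(697/2) = √1394.

√1394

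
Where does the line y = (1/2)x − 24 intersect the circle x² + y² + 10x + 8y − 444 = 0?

Express y = (−48 + x)/2 and substitute into the circle:
5x² − 40x − 240 = 0  ⟹  x² − 8x − 48 = 0
x = 12 or x = −4, giving (12, −18) and (−4, −26).

(−4, −26) and (12, −18)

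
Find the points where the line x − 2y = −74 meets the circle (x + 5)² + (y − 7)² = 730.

(−26, 24) and (−6, 34)

Substitute y = (74 + x)/2:
5x² + 160x + 780 = 0  ⟹  x² + 32x + 156 = 0
x = −6 or x = −26, giving (−6, 34) and (−26, 24).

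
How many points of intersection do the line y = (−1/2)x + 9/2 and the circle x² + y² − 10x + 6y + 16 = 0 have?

Centre (5, −3), r² = 18. Distance² from centre to line = (−10)²/5 = 20.
Since d² > r², the line lies outside the circle.

0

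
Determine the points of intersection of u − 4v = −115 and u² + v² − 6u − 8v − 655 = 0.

Substitute v = (115 + u)/4:
17u² + 102u − 935 = 0  ⟹  u² + 6u − 55 = 0
u = 5 or u = −11, giving (5, 30) and (−11, 26).

(−11, 26) and (5, 30)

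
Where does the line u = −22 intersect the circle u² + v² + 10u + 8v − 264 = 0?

The line gives u = −22. Substituting into the circle:
v² + 8v = 0
v = 0 or v = −8, giving (−22, 0) and (−22, −8).

(−22, −8) and (−22, 0)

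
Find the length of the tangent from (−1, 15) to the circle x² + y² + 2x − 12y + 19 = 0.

With centre O = (−1, 6), |OP|² = 81 and r² = 18.
By the tangent–radius right angle, tangent length = √(|PO|² − r²) = √63 = 3√7.

3√7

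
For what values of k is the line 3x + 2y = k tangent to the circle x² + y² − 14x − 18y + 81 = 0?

Tangency holds when the distance from the centre (7, 9) to the line equals the radius 7:
|3·7 + 2·9 − k| / √13 = 7
|k − (39)| = 7√13.

k = 39 ± 7√13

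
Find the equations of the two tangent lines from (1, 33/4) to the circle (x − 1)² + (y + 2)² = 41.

A line y − (33/4) = m(x − (1)) is tangent when its distance from (1, −2) is √41:
(0m − (−41/4))² = 41(m² + 1)
16m² − 25 = 0, so m = 5/4 or m = −5/4.
With m = 5/4: 5x − 4y = −28. With m = −5/4: 5x + 4y = 38.

5x − 4y = −28 and 5x + 4y = 38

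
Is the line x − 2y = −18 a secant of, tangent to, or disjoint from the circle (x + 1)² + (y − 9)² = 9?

Centre (−1, 9), r² = 9. Distance² from centre to line = (−1)²/5 = 1/5.
Since d² < r², the line cuts the circle twice.

secant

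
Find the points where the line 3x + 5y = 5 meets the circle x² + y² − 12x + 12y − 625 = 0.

Substitute y = (5 − 3x)/5:
34x² − 510x − 15300 = 0  ⟹  x² − 15x − 450 = 0
x = 30 or x = −15, giving (30, −17) and (−15, 10).

(−15, 10) and (30, −17)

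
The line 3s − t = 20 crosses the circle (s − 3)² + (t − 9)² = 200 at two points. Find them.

Substitute t = 3s − 20:
10s² − 180s + 650 = 0  ⟹  s² − 18s + 65 = 0
s = 13 or s = 5, giving (13, 19) and (5, −5).

(5, −5) and (13, 19)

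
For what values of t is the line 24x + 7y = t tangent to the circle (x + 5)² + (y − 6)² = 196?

t = −428 or t = 272

The line touches the circle iff its distance from (−5, 6) is 14:
|24·(−5) + 7·6 − t| / √625 = 14
|t − (−78)| = 14·25, so t = 272 or t = −428.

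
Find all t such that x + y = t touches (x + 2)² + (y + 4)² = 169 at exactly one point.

t = −6 ± 13√2

The line touches the circle iff its distance from (−2, −4) is 13:
|1·(−2) + 1·(−4) − t| / √2 = 13
|t − (−6)| = 13√2.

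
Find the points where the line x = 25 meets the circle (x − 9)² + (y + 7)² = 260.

The line gives x = 25. Substituting into the circle:
y² + 14y + 45 = 0
y = −5 or y = −9, giving (25, −5) and (25, −9).

(25, −9) and (25, −5)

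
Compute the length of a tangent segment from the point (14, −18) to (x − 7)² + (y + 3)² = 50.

With centre O = (7, −3), |OP|² = 274 and r² = 50.
By the tangent–radius right angle, tangent length = √(|PO|² − r²) = √224 = 4√14.

4√14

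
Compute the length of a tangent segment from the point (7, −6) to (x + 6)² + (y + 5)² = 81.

√89

Centre (−6, −5), r² = 81. |PO|² = (13)² + (−1)² = 170.
The tangent meets the radius at right angles, so tangent² = |PO|² − r² = 170 − 81 = 89.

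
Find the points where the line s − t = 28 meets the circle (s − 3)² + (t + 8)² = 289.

Substitute t = s − 28:
2s² − 46s + 120 = 0  ⟹  s² − 23s + 60 = 0
s = 20 or s = 3, giving (20, −8) and (3, −25).

(3, −25) and (20, −8)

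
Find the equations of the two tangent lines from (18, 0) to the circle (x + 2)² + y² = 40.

x + 3y = 18 and x − 3y = 18

A line y − (0) = m(x − (18)) is tangent when its distance from (−2, 0) is 2√10:
(−20m − (0))² = 40(m² + 1)
9m² − 1 = 0, so m = −1/3 or m = 1/3.
Through (18, 0) these give x + 3y = 18 and x − 3y = 18.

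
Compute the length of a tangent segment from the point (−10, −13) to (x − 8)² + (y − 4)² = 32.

√581

With centre O = (8, 4), |OP|² = 613 and r² = 32.
Power of the point: PT² = |PO|² − r² = 581, so PT = √581.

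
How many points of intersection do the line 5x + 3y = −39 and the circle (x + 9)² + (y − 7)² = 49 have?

Centre (−9, 7), r² = 49. Distance² from centre to line = (15)²/34 = 225/34.
Since d² < r², the line cuts the circle twice.

2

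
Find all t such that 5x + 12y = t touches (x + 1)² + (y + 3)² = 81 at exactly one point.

t = −158 or t = 76

The line touches the circle iff its distance from (−1, −3) is 9:
|5·(−1) + 12·(−3) − t| / √169 = 9
|t − (−41)| = 9·13, so t = 76 or t = −158.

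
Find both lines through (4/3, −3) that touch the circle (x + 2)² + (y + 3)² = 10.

A line y − (−3) = m(x − (4/3)) is tangent when its distance from (−2, −3) is √10:
[m·(−10/3) − (0)]² = 10(m² + 1)
m² − 9 = 0, so m = 3 or m = −3.
Through (4/3, −3) these give 3x − y = 7 and 3x + y = 1.

3x − y = 7 and 3x + y = 1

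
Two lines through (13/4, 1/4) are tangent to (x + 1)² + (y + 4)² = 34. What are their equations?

3x + 5y = 11 and 5x + 3y = 17

A line y − (1/4) = m(x − (13/4)) is tangent when its distance from (−1, −4) is √34:
(−17/4m − (−17/4))² = 34(m² + 1)
15m² + 34m + 15 = 0, so m = −3/5 or m = −5/3.
With m = −3/5: 3x + 5y = 11. With m = −5/3: 5x + 3y = 17.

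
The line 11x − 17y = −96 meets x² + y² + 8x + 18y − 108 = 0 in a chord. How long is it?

√410

Centre (−4, −9), r² = 205. Perpendicular distance d from centre to line = |205| / √410 = 205/√410.
Half the chord is √(r² − d²) = √(205/2), so the full chord is √410.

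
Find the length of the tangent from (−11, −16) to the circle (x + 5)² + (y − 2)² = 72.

12√2

The centre is (−5, 2) and r = 6√2. The square of the distance from P to the centre is 36 + 324 = 360.
Power of the point: PT² = |PO|² − r² = 288, so PT = 12√2.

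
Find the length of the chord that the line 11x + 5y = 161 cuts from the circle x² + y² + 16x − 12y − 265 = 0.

Substitute y = (161 − 11x)/5:
146x² − 2482x + 9636 = 0  ⟹  x² − 17x + 66 = 0
x = 11 or x = 6, giving (11, 8) and (6, 19).
Chord length = distance between (11, 8) and (6, 19) = √146 = √146.

√146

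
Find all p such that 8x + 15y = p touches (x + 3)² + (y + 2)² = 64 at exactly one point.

For a tangent, require d(centre, line) = r = 8.
|8·(−3) + 15·(−2) − p| / √289 = 8
|p − (−54)| = 8·17, so p = 82 or p = −190.

p = −190 or p = 82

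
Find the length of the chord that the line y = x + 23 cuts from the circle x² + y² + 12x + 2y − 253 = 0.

16√2

The distance from (−6, −1) to the line is 18/√2, and r² = 290.
Half the chord is √(r² − d²) = √(128), so the full chord is 16√2.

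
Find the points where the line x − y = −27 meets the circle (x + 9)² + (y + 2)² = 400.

(−29, −2) and (−9, 18)

Express y = x + 27 and substitute into the circle:
2x² + 76x + 522 = 0  ⟹  x² + 38x + 261 = 0
x = −9 or x = −29, giving (−9, 18) and (−29, −2).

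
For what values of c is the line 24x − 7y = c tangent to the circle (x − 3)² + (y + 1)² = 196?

c = −271 or c = 429

Tangency holds when the distance from the centre (3, −1) to the line equals the radius 14:
|24·3 − 7·(−1) − c| / √625 = 14
|c − (79)| = 14·25, so c = 429 or c = −271.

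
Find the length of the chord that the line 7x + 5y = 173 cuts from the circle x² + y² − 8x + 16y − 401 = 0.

√74

Centre (4, −8), r² = 481. Perpendicular distance d from centre to line = |−185| / √74 = 185/√74.
Half the chord is √(r² − d²) = √(37/2), so the full chord is √74.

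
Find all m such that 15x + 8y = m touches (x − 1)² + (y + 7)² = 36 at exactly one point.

m = −143 or m = 61

For a tangent, require d(centre, line) = r = 6.
|15·1 + 8·(−7) − m| / √289 = 6
|m − (−41)| = 6·17, so m = 61 or m = −143.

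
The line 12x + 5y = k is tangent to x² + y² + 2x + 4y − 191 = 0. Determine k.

k = −204 or k = 160

The line touches the circle iff its distance from (−1, −2) is 14:
|12·(−1) + 5·(−2) − k| / √169 = 14
|k − (−22)| = 14·13, so k = 160 or k = −204.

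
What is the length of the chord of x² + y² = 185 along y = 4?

26

Express y = 4 and substitute into the circle:
x² − 169 = 0
x = 13 or x = −13, giving (13, 4) and (−13, 4).
Chord length = distance between (13, 4) and (−13, 4) = √676 = 26.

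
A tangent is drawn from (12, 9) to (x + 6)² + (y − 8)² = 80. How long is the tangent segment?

7√5

The centre is (−6, 8) and r = 4√5. The square of the distance from P to the centre is 324 + 1 = 325.
Power of the point: PT² = |PO|² − r² = 245, so PT = 7√5.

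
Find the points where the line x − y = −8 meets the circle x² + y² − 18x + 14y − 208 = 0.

Express y = x + 8 and substitute into the circle:
2x² + 12x − 32 = 0  ⟹  x² + 6x − 16 = 0
x = 2 or x = −8, giving (2, 10) and (−8, 0).

(−8, 0) and (2, 10)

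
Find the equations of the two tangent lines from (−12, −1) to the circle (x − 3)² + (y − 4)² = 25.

Let a tangent through (−12, −1) have slope m. Its distance from (3, 4) must equal 5:
[m·(15) − (5)]² = 25(m² + 1)
4m² − 3m = 0, so m = 3/4 or m = 0.
Through (−12, −1) these give 3x − 4y = −32 and y = −1.

3x − 4y = −32 and y = −1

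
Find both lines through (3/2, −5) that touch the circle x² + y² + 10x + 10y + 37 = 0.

Let a tangent through (3/2, −5) have slope m. Its distance from (−5, −5) must equal √13:
[m·(−13/2) − (0)]² = 13(m² + 1)
9m² − 4 = 0, so m = 2/3 or m = −2/3.
With m = 2/3: 2x − 3y = 18. With m = −2/3: 2x + 3y = −12.

2x − 3y = 18 and 2x + 3y = −12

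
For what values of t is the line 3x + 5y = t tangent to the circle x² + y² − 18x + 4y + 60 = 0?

t = 17 ± 5√34

For a tangent, require d(centre, line) = r = 5.
|3·9 + 5·(−2) − t| / √34 = 5
|t − (17)| = 5√34.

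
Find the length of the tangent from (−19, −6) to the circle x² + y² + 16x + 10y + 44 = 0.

√77

Centre (−8, −5), r² = 45. |PO|² = (−11)² + (−1)² = 122.
By the tangent–radius right angle, tangent length = √(|PO|² − r²) = √77.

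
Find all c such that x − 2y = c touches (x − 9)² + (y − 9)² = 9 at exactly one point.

Tangency holds when the distance from the centre (9, 9) to the line equals the radius 3:
|1·9 − 2·9 − c| / √5 = 3
|c − (−9)| = 3√5.

c = −9 ± 3√5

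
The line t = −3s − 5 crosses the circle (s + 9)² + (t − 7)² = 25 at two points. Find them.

(−5, 10) and (−4, 7)

From the line, t = −3s − 5. Substituting:
10s² + 90s + 200 = 0  ⟹  s² + 9s + 20 = 0
s = −4 or s = −5, giving (−4, 7) and (−5, 10).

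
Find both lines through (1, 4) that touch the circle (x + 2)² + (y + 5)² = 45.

2x + y = 6 and x − 2y = −7

Write the tangent as mx − y + (4 − m·(1)) = 0 and set its distance from the centre to 3√5:
(−3m − (−9))² = 45(m² + 1)
2m² + 3m − 2 = 0, so m = −2 or m = 1/2.
With m = −2: 2x + y = 6. With m = 1/2: x − 2y = −7.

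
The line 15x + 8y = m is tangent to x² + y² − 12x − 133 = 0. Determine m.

m = −131 or m = 311

The line touches the circle iff its distance from (6, 0) is 13:
|15·6 + 8·0 − m| / √289 = 13
|m − (90)| = 13·17, so m = 311 or m = −131.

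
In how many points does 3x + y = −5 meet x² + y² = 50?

d² = (3·0 + 1·0 − (−5))²/10 = 5/2; r² = 50.
Since d² < r², the line cuts the circle twice.

2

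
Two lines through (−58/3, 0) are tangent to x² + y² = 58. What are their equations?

Let a tangent through (−58/3, 0) have slope m. Its distance from (0, 0) must equal √58:
(58/3m − (0))² = 58(m² + 1)
49m² − 9 = 0, so m = 3/7 or m = −3/7.
With m = 3/7: 3x − 7y = −58. With m = −3/7: 3x + 7y = −58.

3x − 7y = −58 and 3x + 7y = −58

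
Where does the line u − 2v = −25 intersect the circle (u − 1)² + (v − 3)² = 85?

(−5, 10) and (−1, 12)

Express v = (25 + u)/2 and substitute into the circle:
5u² + 30u + 25 = 0  ⟹  u² + 6u + 5 = 0
u = −1 or u = −5, giving (−1, 12) and (−5, 10).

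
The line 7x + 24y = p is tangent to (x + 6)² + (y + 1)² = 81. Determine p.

p = −291 or p = 159

The line touches the circle iff its distance from (−6, −1) is 9:
|7·(−6) + 24·(−1) − p| / √625 = 9
|p − (−66)| = 9·25, so p = 159 or p = −291.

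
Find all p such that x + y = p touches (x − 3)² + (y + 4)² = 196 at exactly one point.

Tangency holds when the distance from the centre (3, −4) to the line equals the radius 14:
|1·3 + 1·(−4) − p| / √2 = 14
|p − (−1)| = 14√2.

p = −1 ± 14√2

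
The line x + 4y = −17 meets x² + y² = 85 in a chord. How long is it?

4√17

The distance from (0, 0) to the line is 17/√17, and r² = 85.
Chord = 2√(r² − d²) = 2·√(68) = 4√17.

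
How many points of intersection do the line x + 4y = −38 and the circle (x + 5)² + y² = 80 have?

d² = (1·(−5) + 4·0 − (−38))²/17 = 1089/17; r² = 80.
Since d² < r², the line cuts the circle twice.

2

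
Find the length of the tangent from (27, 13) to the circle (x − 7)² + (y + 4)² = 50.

The centre is (7, −4) and r = 5√2. The square of the distance from P to the centre is 400 + 289 = 689.
By the tangent–radius right angle, tangent length = √(|PO|² − r²) = √639 = 3√71.

3√71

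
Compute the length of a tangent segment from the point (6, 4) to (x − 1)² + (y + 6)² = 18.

The centre is (1, −6) and r = 3√2. The square of the distance from P to the centre is 25 + 100 = 125.
Power of the point: PT² = |PO|² − r² = 107, so PT = √107.

√107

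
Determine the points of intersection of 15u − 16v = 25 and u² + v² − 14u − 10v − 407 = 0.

Substitute v = (−25 + 15u)/16:
481u² − 6734u − 99567 = 0  ⟹  u² − 14u − 207 = 0
u = 23 or u = −9, giving (23, 20) and (−9, −10).

(−9, −10) and (23, 20)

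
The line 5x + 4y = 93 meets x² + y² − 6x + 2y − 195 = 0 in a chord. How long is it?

Express y = (93 − 5x)/4 and substitute into the circle:
41x² − 1066x + 6273 = 0  ⟹  x² − 26x + 153 = 0
x = 17 or x = 9, giving (17, 2) and (9, 12).
|(17, 2) − (9, 12)| = √((8)² + (−10)²) = 2√41.

2√41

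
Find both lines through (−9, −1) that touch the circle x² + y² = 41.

4x + 5y = −41 and 5x − 4y = −41

Write the tangent as mx − y + (−1 − m·(−9)) = 0 and set its distance from the centre to √41:
(9m − (1))² = 41(m² + 1)
20m² − 9m − 20 = 0, so m = −4/5 or m = 5/4.
With m = −4/5: 4x + 5y = −41. With m = 5/4: 5x − 4y = −41.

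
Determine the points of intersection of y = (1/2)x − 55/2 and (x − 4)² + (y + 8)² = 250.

Express y = (−55 + x)/2 and substitute into the circle:
5x² − 110x + 585 = 0  ⟹  x² − 22x + 117 = 0
x = 13 or x = 9, giving (13, −21) and (9, −23).

(9, −23) and (13, −21)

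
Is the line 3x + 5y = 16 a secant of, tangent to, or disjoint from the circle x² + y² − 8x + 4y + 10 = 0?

secant

Centre (4, −2), r² = 10. Distance² from centre to line = (−14)²/34 = 98/17.
Since d² < r², the line cuts the circle twice.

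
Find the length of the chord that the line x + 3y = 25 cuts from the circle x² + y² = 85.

The distance from (0, 0) to the line is 25/√10, and r² = 85.
Chord = 2√(r² − d²) = 2·√(45/2) = 3√10.

3√10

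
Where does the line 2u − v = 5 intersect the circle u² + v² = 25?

From the line, v = 2u − 5. Substituting:
5u² − 20u = 0  ⟹  u² − 4u = 0
u = 4 or u = 0, giving (4, 3) and (0, −5).

(0, −5) and (4, 3)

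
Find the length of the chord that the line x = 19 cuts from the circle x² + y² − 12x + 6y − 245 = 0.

The line gives x = 19. Substituting into the circle:
y² + 6y − 112 = 0
y = 8 or y = −14, giving (19, 8) and (19, −14).
Chord length = distance between (19, 8) and (19, −14) = √484 = 22.

22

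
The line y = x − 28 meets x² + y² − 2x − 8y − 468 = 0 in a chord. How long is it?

3√2

The distance from (1, 4) to the line is 31/√2, and r² = 485.
Chord = 2√(r² − d²) = 2·√(9/2) = 3√2.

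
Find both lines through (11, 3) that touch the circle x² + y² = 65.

A line y − (3) = m(x − (11)) is tangent when its distance from (0, 0) is √65:
(−11m − (−3))² = 65(m² + 1)
28m² − 33m − 28 = 0, so m = 7/4 or m = −4/7.
With m = 7/4: 7x − 4y = 65. With m = −4/7: 4x + 7y = 65.

7x − 4y = 65 and 4x + 7y = 65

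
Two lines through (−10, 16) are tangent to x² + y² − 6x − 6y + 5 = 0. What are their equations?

Write the tangent as mx − y + (16 − m·(−10)) = 0 and set its distance from the centre to √13:
[m·(13) − (−13)]² = 13(m² + 1)
6m² + 13m + 6 = 0, so m = −2/3 or m = −3/2.
With m = −2/3: 2x + 3y = 28. With m = −3/2: 3x + 2y = 2.

2x + 3y = 28 and 3x + 2y = 2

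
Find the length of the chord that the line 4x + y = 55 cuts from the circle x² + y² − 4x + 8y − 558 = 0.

10√17

Express y = −4x + 55 and substitute into the circle:
17x² − 476x + 2907 = 0  ⟹  x² − 28x + 171 = 0
x = 19 or x = 9, giving (19, −21) and (9, 19).
|(19, −21) − (9, 19)| = √((10)² + (−40)²) = 10√17.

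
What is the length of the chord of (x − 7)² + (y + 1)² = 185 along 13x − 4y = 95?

Centre (7, −1), r² = 185. Perpendicular distance d from centre to line = |0| / √185 = 0/√185.
Half the chord is √(r² − d²) = √(185), so the full chord is 2√185.

2√185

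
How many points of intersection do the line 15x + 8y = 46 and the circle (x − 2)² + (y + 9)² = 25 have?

0

Centre (2, −9), r² = 25. Distance² from centre to line = (−88)²/289 = 7744/289.
Since d² > r², the line lies outside the circle.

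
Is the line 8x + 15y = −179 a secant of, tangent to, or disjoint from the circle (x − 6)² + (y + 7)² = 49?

disjoint

Substituting the line into the circle gives 289x² − 1516x + 2551 = 0.
Discriminant = (−1516)² − 4·289·(2551) = −650700 < 0.
No real roots: the line does not meet the circle.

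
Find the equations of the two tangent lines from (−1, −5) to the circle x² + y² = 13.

Let a tangent through (−1, −5) have slope m. Its distance from (0, 0) must equal √13:
(1m − (5))² = 13(m² + 1)
6m² + 5m − 6 = 0, so m = −3/2 or m = 2/3.
Through (−1, −5) these give 3x + 2y = −13 and 2x − 3y = 13.

3x + 2y = −13 and 2x − 3y = 13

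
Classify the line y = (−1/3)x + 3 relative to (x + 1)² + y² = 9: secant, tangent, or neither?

Substituting the line into the circle gives 10x² + 9 = 0.
Δ = 0 − 360 = −360.
No real roots: the line does not meet the circle.

neither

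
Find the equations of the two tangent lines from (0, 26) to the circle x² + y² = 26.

5x − y = −26 and 5x + y = 26

A line y − (26) = m(x − (0)) is tangent when its distance from (0, 0) is √26:
(0m − (−26))² = 26(m² + 1)
m² − 25 = 0, so m = 5 or m = −5.
Through (0, 26) these give 5x − y = −26 and 5x + y = 26.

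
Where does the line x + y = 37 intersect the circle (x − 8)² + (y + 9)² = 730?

Substitute y = −x + 37:
2x² − 108x + 1450 = 0  ⟹  x² − 54x + 725 = 0
x = 29 or x = 25, giving (29, 8) and (25, 12).

(25, 12) and (29, 8)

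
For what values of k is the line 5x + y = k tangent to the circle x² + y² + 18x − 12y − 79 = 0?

k = −39 ± 14√26

Tangency holds when the distance from the centre (−9, 6) to the line equals the radius 14:
|5·(−9) + 1·6 − k| / √26 = 14
|k − (−39)| = 14√26.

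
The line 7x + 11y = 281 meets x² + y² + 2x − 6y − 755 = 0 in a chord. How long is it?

3√170

From the line, y = (281 − 7x)/11. Substituting:
170x² − 3230x − 30940 = 0  ⟹  x² − 19x − 182 = 0
x = 26 or x = −7, giving (26, 9) and (−7, 30).
Chord length = distance between (26, 9) and (−7, 30) = √1530 = 3√170.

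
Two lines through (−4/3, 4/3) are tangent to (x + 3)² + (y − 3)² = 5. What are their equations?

x − 2y = −4 and 2x − y = −4

Write the tangent as mx − y + (4/3 − m·(−4/3)) = 0 and set its distance from the centre to √5:
[m·(−5/3) − (5/3)]² = 5(m² + 1)
2m² − 5m + 2 = 0, so m = 1/2 or m = 2.
Through (−4/3, 4/3) these give x − 2y = −4 and 2x − y = −4.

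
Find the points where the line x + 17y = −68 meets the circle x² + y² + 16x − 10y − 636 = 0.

(−34, −2) and (17, −5)

Substitute y = (−68 − x)/17:
290x² + 4930x − 167620 = 0  ⟹  x² + 17x − 578 = 0
x = 17 or x = −34, giving (17, −5) and (−34, −2).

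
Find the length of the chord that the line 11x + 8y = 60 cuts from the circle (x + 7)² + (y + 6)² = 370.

2√185

From the line, y = (60 − 11x)/8. Substituting:
185x² − 1480x − 8880 = 0  ⟹  x² − 8x − 48 = 0
x = 12 or x = −4, giving (12, −9) and (−4, 13).
Chord length = distance between (12, −9) and (−4, 13) = √740 = 2√185.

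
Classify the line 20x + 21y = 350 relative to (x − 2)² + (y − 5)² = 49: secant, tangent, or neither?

neither

Substituting the line into the circle gives 841x² − 11564x + 40180 = 0.
Discriminant = (−11564)² − 4·841·(40180) = −1439424 < 0.
No real roots: the line does not meet the circle.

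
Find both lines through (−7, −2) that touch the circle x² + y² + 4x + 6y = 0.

A line y − (−2) = m(x − (−7)) is tangent when its distance from (−2, −3) is √13:
(5m − (−1))² = 13(m² + 1)
6m² + 5m − 6 = 0, so m = −3/2 or m = 2/3.
With m = −3/2: 3x + 2y = −25. With m = 2/3: 2x − 3y = −8.

3x + 2y = −25 and 2x − 3y = −8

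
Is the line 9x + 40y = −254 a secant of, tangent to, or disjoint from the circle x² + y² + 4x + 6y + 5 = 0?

disjoint

Substituting the line into the circle gives 1681x² + 8812x + 11556 = 0.
Discriminant = (8812)² − 4·1681·(11556) = −51200 < 0.
No real roots: the line does not meet the circle.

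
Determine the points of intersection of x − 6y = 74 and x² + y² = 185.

(−4, −13) and (8, −11)

From the line, y = (−74 + x)/6. Substituting:
37x² − 148x − 1184 = 0  ⟹  x² − 4x − 32 = 0
x = 8 or x = −4, giving (8, −11) and (−4, −13).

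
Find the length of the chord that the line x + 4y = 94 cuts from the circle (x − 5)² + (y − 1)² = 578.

6√17

Substitute y = (94 − x)/4:
17x² − 340x − 748 = 0  ⟹  x² − 20x − 44 = 0
x = 22 or x = −2, giving (22, 18) and (−2, 24).
Chord length = distance between (22, 18) and (−2, 24) = √612 = 6√17.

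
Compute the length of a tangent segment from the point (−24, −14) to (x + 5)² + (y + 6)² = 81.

Centre (−5, −6), r² = 81. |PO|² = (−19)² + (−8)² = 425.
The tangent meets the radius at right angles, so tangent² = |PO|² − r² = 425 − 81 = 344.

2√86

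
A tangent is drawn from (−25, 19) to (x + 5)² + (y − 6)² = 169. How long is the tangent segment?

The centre is (−5, 6) and r = 13. The square of the distance from P to the centre is 400 + 169 = 569.
By the tangent–radius right angle, tangent length = √(|PO|² − r²) = √400 = 20.

20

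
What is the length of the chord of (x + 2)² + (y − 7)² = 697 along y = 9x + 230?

The distance from (−2, 7) to the line is 205/√82, and r² = 697.
Chord = 2√(r² − d²) = 2·√(369/2) = 3√82.

3√82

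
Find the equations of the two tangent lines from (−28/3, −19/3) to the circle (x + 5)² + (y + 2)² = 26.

5x + y = −53 and x + 5y = −41

Write the tangent as mx − y + (−19/3 − m·(−28/3)) = 0 and set its distance from the centre to √26:
(13/3m − (13/3))² = 26(m² + 1)
5m² + 26m + 5 = 0, so m = −5 or m = −1/5.
With m = −5: 5x + y = −53. With m = −1/5: x + 5y = −41.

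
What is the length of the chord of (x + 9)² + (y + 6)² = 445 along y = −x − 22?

29√2

Express y = −x − 22 and substitute into the circle:
2x² + 50x − 108 = 0  ⟹  x² + 25x − 54 = 0
x = 2 or x = −27, giving (2, −24) and (−27, 5).
Chord length = distance between (2, −24) and (−27, 5) = √1682 = 29√2.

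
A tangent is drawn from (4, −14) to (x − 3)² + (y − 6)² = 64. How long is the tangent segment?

The centre is (3, 6) and r = 8. The square of the distance from P to the centre is 1 + 400 = 401.
The tangent meets the radius at right angles, so tangent² = |PO|² − r² = 401 − 64 = 337.

√337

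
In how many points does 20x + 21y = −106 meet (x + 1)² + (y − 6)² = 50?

Substituting the line into the circle gives 841x² + 10162x + 32215 = 0.
Δ = 103266244 − 108371260 = −5105016.
No real roots: the line does not meet the circle.

0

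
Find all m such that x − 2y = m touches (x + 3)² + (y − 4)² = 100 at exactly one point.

m = −11 ± 10√5

Tangency holds when the distance from the centre (−3, 4) to the line equals the radius 10:
|1·(−3) − 2·4 − m| / √5 = 10
|m − (−11)| = 10√5.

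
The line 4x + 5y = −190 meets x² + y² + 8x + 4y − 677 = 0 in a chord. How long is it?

2√41

From the line, y = (−190 − 4x)/5. Substituting:
41x² + 1640x + 15375 = 0  ⟹  x² + 40x + 375 = 0
x = −15 or x = −25, giving (−15, −26) and (−25, −18).
|(−15, −26) − (−25, −18)| = √((10)² + (−8)²) = 2√41.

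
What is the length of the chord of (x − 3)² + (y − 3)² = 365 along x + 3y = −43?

5√10

From the line, y = (−43 − x)/3. Substituting:
10x² + 50x − 500 = 0  ⟹  x² + 5x − 50 = 0
x = 5 or x = −10, giving (5, −16) and (−10, −11).
Chord length = distance between (5, −16) and (−10, −11) = √250 = 5√10.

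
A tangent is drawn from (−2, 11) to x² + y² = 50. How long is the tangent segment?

With centre O = (0, 0), |OP|² = 125 and r² = 50.
By the tangent–radius right angle, tangent length = √(|PO|² − r²) = √75 = 5√3.

5√3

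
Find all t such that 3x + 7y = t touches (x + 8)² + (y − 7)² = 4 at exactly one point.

t = 25 ± 2√58

Tangency holds when the distance from the centre (−8, 7) to the line equals the radius 2:
|3·(−8) + 7·7 − t| / √58 = 2
|t − (25)| = 2√58.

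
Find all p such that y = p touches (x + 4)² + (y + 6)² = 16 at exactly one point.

p = −10 or p = −2

For a tangent, require d(centre, line) = r = 4.
|0·(−4) + 1·(−6) − p| / √1 = 4
|p − (−6)| = 4, so p = −2 or p = −10.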